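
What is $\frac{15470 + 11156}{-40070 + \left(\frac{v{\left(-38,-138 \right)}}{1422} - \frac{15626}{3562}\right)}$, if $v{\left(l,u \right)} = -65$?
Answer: $- \frac{5187117564}{7807060507} \approx -0.66441$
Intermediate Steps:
$\frac{15470 + 11156}{-40070 + \left(\frac{v{\left(-38,-138 \right)}}{1422} - \frac{15626}{3562}\right)} = \frac{15470 + 11156}{-40070 - \left(\frac{65}{1422} + \frac{601}{137}\right)} = \frac{26626}{-40070 - \frac{863527}{194814}} = \frac{26626}{- \frac{7807060507}{194814}} = 26626 \left(- \frac{194814}{7807060507}\right) = - \frac{5187117564}{7807060507}$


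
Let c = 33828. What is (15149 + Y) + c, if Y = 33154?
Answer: 82131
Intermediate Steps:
(15149 + Y) + c = (15149 + 33154) + 33828 = 48303 + 33828 = 82131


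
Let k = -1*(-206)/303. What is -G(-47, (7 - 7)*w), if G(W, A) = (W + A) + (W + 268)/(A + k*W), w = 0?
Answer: 522017/9682 ≈ 53.916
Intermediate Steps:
k = 206/303 (k = 206*(1/303) = 206/303 ≈ 0.67987)
G(W, A) = A + W + (268 + W)/(A + 206*W/303) (G(W, A) = (W + A) + (W + 268)/(A + 206*W/303) = (A + W) + (268 + W)/(A + 206*W/303) = A + W + (268 + W)/(A + 206*W/303))
-G(-47, (7 - 7)*w) = -(81204 + 206*(-47)**2 + 303*(-47) + 303*((7 - 7)*0)**2 + 509*((7 - 7)*0)*(-47))/(206*(-47) + 303*((7 - 7)*0)) = -(81204 + 206*2209 - 14241 + 303*(0*0)**2 + 509*(0*0)*(-47))/(-9682 + 303*(0*0)) = -(81204 + 455054 - 14241 + 303*0**2 + 509*0*(-47))/(-9682 + 303*0) = -(81204 + 455054 - 14241 + 303*0 + 0)/(-9682 + 0) = -(81204 + 455054 - 14241 + 0 + 0)/(-9682) = -(-1)*522017/9682 = -1*(-522017/9682) = 522017/9682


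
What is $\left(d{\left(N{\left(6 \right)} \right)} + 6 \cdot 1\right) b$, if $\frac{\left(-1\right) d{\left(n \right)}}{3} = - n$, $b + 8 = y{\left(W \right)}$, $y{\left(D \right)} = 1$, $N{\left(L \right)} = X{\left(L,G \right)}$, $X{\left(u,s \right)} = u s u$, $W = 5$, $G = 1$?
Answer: $-798$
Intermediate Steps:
$X{\left(u,s \right)} = s u^{2}$ ($X{\left(u,s \right)} = s u u = s u^{2}$)
$N{\left(L \right)} = L^{2}$ ($N{\left(L \right)} = 1 L^{2} = L^{2}$)
$b = -7$ ($b = -8 + 1 = -7$)
$d{\left(n \right)} = 3 n$ ($d{\left(n \right)} = - 3 \left(- n\right) = 3 n$)
$\left(d{\left(N{\left(6 \right)} \right)} + 6 \cdot 1\right) b = \left(3 \cdot 6^{2} + 6 \cdot 1\right) \left(-7\right) = \left(3 \cdot 36 + 6\right) \left(-7\right) = \left(108 + 6\right) \left(-7\right) = 114 \left(-7\right) = -798$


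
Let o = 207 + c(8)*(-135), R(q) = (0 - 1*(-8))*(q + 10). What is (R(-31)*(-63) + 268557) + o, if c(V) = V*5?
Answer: 273948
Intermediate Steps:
c(V) = 5*V
R(q) = 80 + 8*q (R(q) = (0 + 8)*(10 + q) = 8*(10 + q) = 80 + 8*q)
o = -5193 (o = 207 + (5*8)*(-135) = 207 + 40*(-135) = 207 - 5400 = -5193)
(R(-31)*(-63) + 268557) + o = ((80 + 8*(-31))*(-63) + 268557) - 5193 = ((80 - 248)*(-63) + 268557) - 5193 = (-168*(-63) + 268557) - 5193 = (10584 + 268557) - 5193 = 279141 - 5193 = 273948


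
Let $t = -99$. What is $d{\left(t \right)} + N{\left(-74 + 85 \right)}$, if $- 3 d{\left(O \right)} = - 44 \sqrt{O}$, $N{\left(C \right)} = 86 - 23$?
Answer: $63 + 44 i \sqrt{11} \approx 63.0 + 145.93 i$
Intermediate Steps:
$N{\left(C \right)} = 63$ ($N{\left(C \right)} = 86 - 23 = 63$)
$d{\left(O \right)} = \frac{44 \sqrt{O}}{3}$ ($d{\left(O \right)} = - \frac{\left(-44\right) \sqrt{O}}{3} = \frac{44 \sqrt{O}}{3}$)
$d{\left(t \right)} + N{\left(-74 + 85 \right)} = \frac{44 \sqrt{-99}}{3} + 63 = \frac{44 \cdot 3 i \sqrt{11}}{3} + 63 = 44 i \sqrt{11} + 63 = 63 + 44 i \sqrt{11}$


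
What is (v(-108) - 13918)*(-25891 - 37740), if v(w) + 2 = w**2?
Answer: 143551536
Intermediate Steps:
v(w) = -2 + w**2
(v(-108) - 13918)*(-25891 - 37740) = ((-2 + (-108)**2) - 13918)*(-25891 - 37740) = ((-2 + 11664) - 13918)*(-63631) = (11662 - 13918)*(-63631) = -2256*(-63631) = 143551536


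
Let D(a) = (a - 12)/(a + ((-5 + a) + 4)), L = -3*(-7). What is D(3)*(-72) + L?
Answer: 753/5 ≈ 150.60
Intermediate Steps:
L = 21
D(a) = (-12 + a)/(-1 + 2*a) (D(a) = (-12 + a)/(a + (-1 + a)) = (-12 + a)/(-1 + 2*a))
D(3)*(-72) + L = ((-12 + 3)/(-1 + 2*3))*(-72) + 21 = (-9/(-1 + 6))*(-72) + 21 = (-9/5)*(-72) + 21 = ((⅕)*(-9))*(-72) + 21 = -9/5*(-72) + 21 = 648/5 + 21 = 753/5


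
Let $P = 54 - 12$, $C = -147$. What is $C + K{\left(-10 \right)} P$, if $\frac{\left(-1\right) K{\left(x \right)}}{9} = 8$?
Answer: $-3171$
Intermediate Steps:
$K{\left(x \right)} = -72$ ($K{\left(x \right)} = \left(-9\right) 8 = -72$)
$P = 42$ ($P = 54 - 12 = 42$)
$C + K{\left(-10 \right)} P = -147 - 3024 = -3171$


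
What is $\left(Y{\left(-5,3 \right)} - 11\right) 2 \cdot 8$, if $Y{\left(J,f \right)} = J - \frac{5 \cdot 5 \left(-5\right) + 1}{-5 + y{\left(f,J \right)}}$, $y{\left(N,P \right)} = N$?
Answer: $-1248$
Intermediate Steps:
$Y{\left(J,f \right)} = J + \frac{124}{-5 + f}$ ($Y{\left(J,f \right)} = J - \frac{5 \cdot 5 \left(-5\right) + 1}{-5 + f} = J - \frac{25 \left(-5\right) + 1}{-5 + f} = J - \frac{-125 + 1}{-5 + f} = J - - \frac{124}{-5 + f} = J + \frac{124}{-5 + f}$)
$\left(Y{\left(-5,3 \right)} - 11\right) 2 \cdot 8 = \left(\frac{124 - -25 - 15}{-5 + 3} - 11\right) 2 \cdot 8 = \left(\frac{124 + 25 - 15}{-2} - 11\right) 16 = \left(\left(- \frac{1}{2}\right) 134 - 11\right) 16 = \left(-67 - 11\right) 16 = \left(-78\right) 16 = -1248$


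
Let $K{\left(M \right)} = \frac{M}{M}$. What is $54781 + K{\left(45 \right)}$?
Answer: $54782$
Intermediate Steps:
$K{\left(M \right)} = 1$
$54781 + K{\left(45 \right)} = 54781 + 1 = 54782$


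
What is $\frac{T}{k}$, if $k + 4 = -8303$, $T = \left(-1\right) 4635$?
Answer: $\frac{515}{923} \approx 0.55796$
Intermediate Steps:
$T = -4635$
$k = -8307$ ($k = -4 - 8303 = -8307$)
$\frac{T}{k} = - \frac{4635}{-8307} = \left(-4635\right) \left(- \frac{1}{8307}\right) = \frac{515}{923}$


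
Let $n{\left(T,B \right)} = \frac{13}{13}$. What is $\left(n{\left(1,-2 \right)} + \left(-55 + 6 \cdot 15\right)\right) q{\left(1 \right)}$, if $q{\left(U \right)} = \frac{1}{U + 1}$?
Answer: $18$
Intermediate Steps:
$q{\left(U \right)} = \frac{1}{1 + U}$
$n{\left(T,B \right)} = 1$ ($n{\left(T,B \right)} = 13 \cdot \frac{1}{13} = 1$)
$\left(n{\left(1,-2 \right)} + \left(-55 + 6 \cdot 15\right)\right) q{\left(1 \right)} = \frac{1 + \left(-55 + 6 \cdot 15\right)}{1 + 1} = \frac{1 + \left(-55 + 90\right)}{2} = \left(1 + 35\right) \frac{1}{2} = 36 \cdot \frac{1}{2} = 18$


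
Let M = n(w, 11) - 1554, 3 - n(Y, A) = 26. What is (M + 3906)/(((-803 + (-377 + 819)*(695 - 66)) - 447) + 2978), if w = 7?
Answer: 2329/279746 ≈ 0.0083254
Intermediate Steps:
n(Y, A) = -23 (n(Y, A) = 3 - 1*26 = 3 - 26 = -23)
M = -1577 (M = -23 - 1554 = -1577)
(M + 3906)/(((-803 + (-377 + 819)*(695 - 66)) - 447) + 2978) = (-1577 + 3906)/(((-803 + (-377 + 819)*(695 - 66)) - 447) + 2978) = 2329/(((-803 + 442*629) - 447) + 2978) = 2329/(((-803 + 278018) - 447) + 2978) = 2329/((277215 - 447) + 2978) = 2329/(276768 + 2978) = 2329/279746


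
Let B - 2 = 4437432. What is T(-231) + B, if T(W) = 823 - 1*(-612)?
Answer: 4438869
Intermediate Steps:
B = 4437434 (B = 2 + 4437432 = 4437434)
T(W) = 1435 (T(W) = 823 + 612 = 1435)
T(-231) + B = 1435 + 4437434 = 4438869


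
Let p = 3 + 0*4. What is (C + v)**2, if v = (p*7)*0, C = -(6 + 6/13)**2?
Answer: 49787136/28561 ≈ 1743.2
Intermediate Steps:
p = 3 (p = 3 + 0 = 3)
C = -7056/169 (C = -(6 + 6*(1/13))**2 = -(6 + 6/13)**2 = -(84/13)**2 = -1*7056/169 = -7056/169 ≈ -41.751)
v = 0 (v = (3*7)*0 = 21*0 = 0)
(C + v)**2 = (-7056/169 + 0)**2 = (-7056/169)**2 = 49787136/28561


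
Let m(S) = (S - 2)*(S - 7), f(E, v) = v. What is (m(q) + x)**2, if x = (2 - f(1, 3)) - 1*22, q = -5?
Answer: 3721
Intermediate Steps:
x = -23 (x = (2 - 1*3) - 1*22 = (2 - 3) - 22 = -1 - 22 = -23)
m(S) = (-7 + S)*(-2 + S) (m(S) = (-2 + S)*(-7 + S) = (-7 + S)*(-2 + S))
(m(q) + x)**2 = ((14 + (-5)**2 - 9*(-5)) - 23)**2 = ((14 + 25 + 45) - 23)**2 = (84 - 23)**2 = 61**2 = 3721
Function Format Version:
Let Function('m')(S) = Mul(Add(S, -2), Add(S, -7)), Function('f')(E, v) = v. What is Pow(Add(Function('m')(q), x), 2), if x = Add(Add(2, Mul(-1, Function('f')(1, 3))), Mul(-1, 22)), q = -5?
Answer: 3721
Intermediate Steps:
x = -23 (x = Add(Add(2, Mul(-1, 3)), Mul(-1, 22)) = Add(Add(2, -3), -22) = Add(-1, -22) = -23)
Function('m')(S) = Mul(Add(-7, S), Add(-2, S)) (Function('m')(S) = Mul(Add(-2, S), Add(-7, S)) = Mul(Add(-7, S), Add(-2, S)))
Pow(Add(Function('m')(q), x), 2) = Pow(Add(Add(14, Pow(-5, 2), Mul(-9, -5)), -23), 2) = Pow(Add(Add(14, 25, 45), -23), 2) = Pow(Add(84, -23), 2) = Pow(61, 2) = 3721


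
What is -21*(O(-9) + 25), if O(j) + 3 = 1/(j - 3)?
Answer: -1841/4 ≈ -460.25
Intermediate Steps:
O(j) = -3 + 1/(-3 + j) (O(j) = -3 + 1/(j - 3) = -3 + 1/(-3 + j))
-21*(O(-9) + 25) = -21*((10 - 3*(-9))/(-3 - 9) + 25) = -21*((10 + 27)/(-12) + 25) = -21*(-1/12*37 + 25) = -21*(-37/12 + 25) = -21*263/12 = -1841/4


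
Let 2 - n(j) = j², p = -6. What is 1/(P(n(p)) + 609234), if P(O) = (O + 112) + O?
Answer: 1/609278 ≈ 1.6413e-6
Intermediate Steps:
n(j) = 2 - j²
P(O) = 112 + 2*O (P(O) = (112 + O) + O = 112 + 2*O)
1/(P(n(p)) + 609234) = 1/((112 + 2*(2 - 1*(-6)²)) + 609234) = 1/((112 + 2*(2 - 1*36)) + 609234) = 1/((112 + 2*(2 - 36)) + 609234) = 1/((112 + 2*(-34)) + 609234) = 1/((112 - 68) + 609234) = 1/(44 + 609234) = 1/609278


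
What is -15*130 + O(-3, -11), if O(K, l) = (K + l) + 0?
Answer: -1964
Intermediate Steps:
O(K, l) = K + l
-15*130 + O(-3, -11) = -15*130 + (-3 - 11) = -1950 - 14 = -1964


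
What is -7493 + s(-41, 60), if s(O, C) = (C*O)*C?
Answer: -155093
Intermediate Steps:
s(O, C) = O*C²
-7493 + s(-41, 60) = -7493 - 41*60² = -7493 - 41*3600 = -7493 - 147600 = -155093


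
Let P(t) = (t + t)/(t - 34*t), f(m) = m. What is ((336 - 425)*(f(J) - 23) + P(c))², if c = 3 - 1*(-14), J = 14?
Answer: 698597761/1089 ≈ 6.4150e+5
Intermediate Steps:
c = 17 (c = 3 + 14 = 17)
P(t) = -2/33 (P(t) = (2*t)/((-33*t)) = (2*t)*(-1/(33*t)) = -2/33)
((336 - 425)*(f(J) - 23) + P(c))² = ((336 - 425)*(14 - 23) - 2/33)² = (-89*(-9) - 2/33)² = (801 - 2/33)² = (26431/33)² = 698597761/1089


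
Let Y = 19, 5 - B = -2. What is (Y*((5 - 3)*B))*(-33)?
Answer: -8778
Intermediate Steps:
B = 7 (B = 5 - 1*(-2) = 5 + 2 = 7)
(Y*((5 - 3)*B))*(-33) = (19*((5 - 3)*7))*(-33) = (19*(2*7))*(-33) = (19*14)*(-33) = 266*(-33) = -8778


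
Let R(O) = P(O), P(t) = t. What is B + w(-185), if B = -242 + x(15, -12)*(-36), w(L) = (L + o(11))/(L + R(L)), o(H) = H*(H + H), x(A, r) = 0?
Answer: -89597/370 ≈ -242.15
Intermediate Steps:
R(O) = O
o(H) = 2*H² (o(H) = H*(2*H) = 2*H²)
w(L) = (242 + L)/(2*L) (w(L) = (L + 2*11²)/(L + L) = (L + 2*121)/((2*L)) = (L + 242)*(1/(2*L)) = (242 + L)*(1/(2*L)) = (242 + L)/(2*L))
B = -242 (B = -242 + 0*(-36) = -242 + 0 = -242)
B + w(-185) = -242 + (½)*(242 - 185)/(-185) = -242 + (½)*(-1/185)*57 = -242 - 57/370 = -89597/370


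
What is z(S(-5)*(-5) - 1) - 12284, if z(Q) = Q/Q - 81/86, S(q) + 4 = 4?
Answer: -1056419/86 ≈ -12284.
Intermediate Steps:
S(q) = 0 (S(q) = -4 + 4 = 0)
z(Q) = 5/86 (z(Q) = 1 - 81*1/86 = 1 - 81/86 = 5/86)
z(S(-5)*(-5) - 1) - 12284 = 5/86 - 12284 = -1056419/86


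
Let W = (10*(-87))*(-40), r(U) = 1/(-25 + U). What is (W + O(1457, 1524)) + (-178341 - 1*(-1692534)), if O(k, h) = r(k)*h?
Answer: 554539875/358 ≈ 1.5490e+6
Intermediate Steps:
W = 34800 (W = -870*(-40) = 34800)
O(k, h) = h/(-25 + k)
(W + O(1457, 1524)) + (-178341 - 1*(-1692534)) = (34800 + 1524/(-25 + 1457)) + (-178341 - 1*(-1692534)) = (34800 + 1524/1432) + (-178341 + 1692534) = (34800 + 1524*(1/1432)) + 1514193 = (34800 + 381/358) + 1514193 = 12458781/358 + 1514193 = 554539875/358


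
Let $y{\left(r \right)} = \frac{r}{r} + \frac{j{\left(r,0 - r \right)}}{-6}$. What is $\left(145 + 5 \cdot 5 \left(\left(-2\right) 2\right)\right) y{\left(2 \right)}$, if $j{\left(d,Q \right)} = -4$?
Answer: $75$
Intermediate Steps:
$y{\left(r \right)} = \frac{5}{3}$ ($y{\left(r \right)} = \frac{r}{r} - \frac{4}{-6} = 1 - - \frac{2}{3} = 1 + \frac{2}{3} = \frac{5}{3}$)
$\left(145 + 5 \cdot 5 \left(\left(-2\right) 2\right)\right) y{\left(2 \right)} = \left(145 + 5 \cdot 5 \left(\left(-2\right) 2\right)\right) \frac{5}{3} = \left(145 + 25 \left(-4\right)\right) \frac{5}{3} = \left(145 - 100\right) \frac{5}{3} = 45 \cdot \frac{5}{3} = 75$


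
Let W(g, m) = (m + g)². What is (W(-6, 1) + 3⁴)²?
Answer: 11236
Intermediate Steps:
W(g, m) = (g + m)²
(W(-6, 1) + 3⁴)² = ((-6 + 1)² + 3⁴)² = ((-5)² + 81)² = (25 + 81)² = 106² = 11236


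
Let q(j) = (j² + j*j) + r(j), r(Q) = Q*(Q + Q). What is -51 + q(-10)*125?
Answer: 49949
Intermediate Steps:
r(Q) = 2*Q² (r(Q) = Q*(2*Q) = 2*Q²)
q(j) = 4*j² (q(j) = (j² + j*j) + 2*j² = (j² + j²) + 2*j² = 2*j² + 2*j² = 4*j²)
-51 + q(-10)*125 = -51 + (4*(-10)²)*125 = -51 + (4*100)*125 = -51 + 400*125 = -51 + 50000 = 49949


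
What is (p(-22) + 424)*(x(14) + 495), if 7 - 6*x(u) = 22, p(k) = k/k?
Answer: 418625/2 ≈ 2.0931e+5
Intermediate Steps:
p(k) = 1
x(u) = -5/2 (x(u) = 7/6 - ⅙*22 = 7/6 - 11/3 = -5/2)
(p(-22) + 424)*(x(14) + 495) = (1 + 424)*(-5/2 + 495) = 425*(985/2) = 418625/2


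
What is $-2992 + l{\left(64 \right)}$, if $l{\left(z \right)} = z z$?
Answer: $1104$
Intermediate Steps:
$l{\left(z \right)} = z^{2}$
$-2992 + l{\left(64 \right)} = -2992 + 64^{2} = -2992 + 4096 = 1104$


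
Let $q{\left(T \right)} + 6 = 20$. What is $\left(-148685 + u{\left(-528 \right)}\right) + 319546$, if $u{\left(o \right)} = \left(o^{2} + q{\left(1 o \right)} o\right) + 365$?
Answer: $442618$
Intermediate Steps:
$q{\left(T \right)} = 14$ ($q{\left(T \right)} = -6 + 20 = 14$)
$u{\left(o \right)} = 365 + o^{2} + 14 o$ ($u{\left(o \right)} = \left(o^{2} + 14 o\right) + 365 = 365 + o^{2} + 14 o$)
$\left(-148685 + u{\left(-528 \right)}\right) + 319546 = \left(-148685 + \left(365 + \left(-528\right)^{2} + 14 \left(-528\right)\right)\right) + 319546 = \left(-148685 + \left(365 + 278784 - 7392\right)\right) + 319546 = \left(-148685 + 271757\right) + 319546 = 123072 + 319546 = 442618$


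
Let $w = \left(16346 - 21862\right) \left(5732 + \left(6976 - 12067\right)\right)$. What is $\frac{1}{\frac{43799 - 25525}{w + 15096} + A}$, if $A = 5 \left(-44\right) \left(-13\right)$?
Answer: $\frac{1760330}{5034534663} \approx 0.00034965$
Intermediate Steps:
$A = 2860$ ($A = \left(-220\right) \left(-13\right) = 2860$)
$w = -3535756$ ($w = - 5516 \left(5732 - 5091\right) = \left(-5516\right) 641 = -3535756$)
$\frac{1}{\frac{43799 - 25525}{w + 15096} + A} = \frac{1}{\frac{43799 - 25525}{-3535756 + 15096} + 2860} = \frac{1}{\frac{18274}{-3520660} + 2860} = \frac{1}{18274 \left(- \frac{1}{3520660}\right) + 2860} = \frac{1}{- \frac{9137}{1760330} + 2860} = \frac{1}{\frac{5034534663}{1760330}} = \frac{1760330}{5034534663}$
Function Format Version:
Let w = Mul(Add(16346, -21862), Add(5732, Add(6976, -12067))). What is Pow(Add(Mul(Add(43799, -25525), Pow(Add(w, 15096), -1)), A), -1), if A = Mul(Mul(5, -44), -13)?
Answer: Rational(1760330, 5034534663) ≈ 0.00034965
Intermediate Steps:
A = 2860 (A = Mul(-220, -13) = 2860)
w = -3535756 (w = Mul(-5516, Add(5732, -5091)) = Mul(-5516, 641) = -3535756)
Pow(Add(Mul(Add(43799, -25525), Pow(Add(w, 15096), -1)), A), -1) = Pow(Add(Mul(Add(43799, -25525), Pow(Add(-3535756, 15096), -1)), 2860), -1) = Pow(Add(Mul(18274, Pow(-3520660, -1)), 2860), -1) = Pow(Add(Mul(18274, Rational(-1, 3520660)), 2860), -1) = Pow(Add(Rational(-9137, 1760330), 2860), -1) = Pow(Rational(5034534663, 1760330), -1) = Rational(1760330, 5034534663)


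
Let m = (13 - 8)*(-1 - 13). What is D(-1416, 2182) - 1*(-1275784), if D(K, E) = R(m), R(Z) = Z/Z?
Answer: 1275785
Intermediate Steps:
m = -70 (m = 5*(-14) = -70)
R(Z) = 1
D(K, E) = 1
D(-1416, 2182) - 1*(-1275784) = 1 - 1*(-1275784) = 1 + 1275784 = 1275785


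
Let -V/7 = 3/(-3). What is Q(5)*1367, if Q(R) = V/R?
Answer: 9569/5 ≈ 1913.8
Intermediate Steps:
V = 7 (V = -21/(-3) = -21*(-1)/3 = -7*(-1) = 7)
Q(R) = 7/R
Q(5)*1367 = (7/5)*1367 = 9569/5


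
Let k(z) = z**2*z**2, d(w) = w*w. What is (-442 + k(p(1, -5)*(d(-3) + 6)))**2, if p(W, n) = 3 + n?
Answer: 655384155364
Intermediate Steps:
d(w) = w**2
k(z) = z**4
(-442 + k(p(1, -5)*(d(-3) + 6)))**2 = (-442 + ((3 - 5)*((-3)**2 + 6))**4)**2 = (-442 + (-2*(9 + 6))**4)**2 = (-442 + (-2*15)**4)**2 = (-442 + (-30)**4)**2 = (-442 + 810000)**2 = 809558**2 = 655384155364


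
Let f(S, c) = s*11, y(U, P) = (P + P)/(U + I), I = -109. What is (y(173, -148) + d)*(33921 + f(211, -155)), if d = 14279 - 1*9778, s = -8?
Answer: 1217006843/8 ≈ 1.5213e+8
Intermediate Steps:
y(U, P) = 2*P/(-109 + U) (y(U, P) = (P + P)/(U - 109) = (2*P)/(-109 + U) = 2*P/(-109 + U))
f(S, c) = -88 (f(S, c) = -8*11 = -88)
d = 4501 (d = 14279 - 9778 = 4501)
(y(173, -148) + d)*(33921 + f(211, -155)) = (2*(-148)/(-109 + 173) + 4501)*(33921 - 88) = (2*(-148)/64 + 4501)*33833 = (2*(-148)*(1/64) + 4501)*33833 = (-37/8 + 4501)*33833 = (35971/8)*33833 = 1217006843/8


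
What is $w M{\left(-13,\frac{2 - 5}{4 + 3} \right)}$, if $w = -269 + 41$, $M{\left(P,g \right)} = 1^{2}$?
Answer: $-228$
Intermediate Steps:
$M{\left(P,g \right)} = 1$
$w = -228$
$w M{\left(-13,\frac{2 - 5}{4 + 3} \right)} = \left(-228\right) 1 = -228$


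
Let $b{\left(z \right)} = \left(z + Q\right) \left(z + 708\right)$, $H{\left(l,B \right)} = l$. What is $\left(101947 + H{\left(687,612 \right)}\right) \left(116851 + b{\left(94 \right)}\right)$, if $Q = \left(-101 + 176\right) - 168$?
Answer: $12075198002$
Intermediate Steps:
$Q = -93$ ($Q = 75 - 168 = -93$)
$b{\left(z \right)} = \left(-93 + z\right) \left(708 + z\right)$ ($b{\left(z \right)} = \left(z - 93\right) \left(z + 708\right) = \left(-93 + z\right) \left(708 + z\right)$)
$\left(101947 + H{\left(687,612 \right)}\right) \left(116851 + b{\left(94 \right)}\right) = \left(101947 + 687\right) \left(116851 + \left(-65844 + 94^{2} + 615 \cdot 94\right)\right) = 102634 \left(116851 + \left(-65844 + 8836 + 57810\right)\right) = 102634 \left(116851 + 802\right) = 102634 \cdot 117653 = 12075198002$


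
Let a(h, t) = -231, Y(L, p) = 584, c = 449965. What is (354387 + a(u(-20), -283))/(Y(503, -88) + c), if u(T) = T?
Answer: 10732/13653 ≈ 0.78605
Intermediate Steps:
(354387 + a(u(-20), -283))/(Y(503, -88) + c) = (354387 - 231)/(584 + 449965) = 354156/450549 = 354156*(1/450549) = 10732/13653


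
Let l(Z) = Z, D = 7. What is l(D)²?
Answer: 49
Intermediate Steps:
l(D)² = 7² = 49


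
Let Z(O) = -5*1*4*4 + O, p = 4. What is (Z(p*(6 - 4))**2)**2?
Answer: 26873856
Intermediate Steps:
Z(O) = -80 + O (Z(O) = -20*4 + O = -5*16 + O = -80 + O)
(Z(p*(6 - 4))**2)**2 = ((-80 + 4*(6 - 4))**2)**2 = ((-80 + 4*2)**2)**2 = ((-80 + 8)**2)**2 = ((-72)**2)**2 = 5184**2 = 26873856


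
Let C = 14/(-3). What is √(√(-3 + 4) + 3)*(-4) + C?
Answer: -38/3 ≈ -12.667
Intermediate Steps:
C = -14/3 (C = 14*(-⅓) = -14/3 ≈ -4.6667)
√(√(-3 + 4) + 3)*(-4) + C = √(√(-3 + 4) + 3)*(-4) - 14/3 = √(√1 + 3)*(-4) - 14/3 = √(1 + 3)*(-4) - 14/3 = √4*(-4) - 14/3 = 2*(-4) - 14/3 = -8 - 14/3 = -38/3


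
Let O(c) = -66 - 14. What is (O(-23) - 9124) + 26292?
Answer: 17088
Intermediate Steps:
O(c) = -80
(O(-23) - 9124) + 26292 = (-80 - 9124) + 26292 = -9204 + 26292 = 17088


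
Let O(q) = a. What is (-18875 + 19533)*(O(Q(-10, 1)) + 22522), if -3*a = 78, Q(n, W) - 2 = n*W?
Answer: 14802368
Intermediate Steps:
Q(n, W) = 2 + W*n (Q(n, W) = 2 + n*W = 2 + W*n)
a = -26 (a = -1/3*78 = -26)
O(q) = -26
(-18875 + 19533)*(O(Q(-10, 1)) + 22522) = (-18875 + 19533)*(-26 + 22522) = 658*22496 = 14802368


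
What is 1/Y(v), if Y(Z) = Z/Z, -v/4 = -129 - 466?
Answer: 1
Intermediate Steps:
v = 2380 (v = -4*(-129 - 466) = -4*(-595) = 2380)
Y(Z) = 1
1/Y(v) = 1/1 = 1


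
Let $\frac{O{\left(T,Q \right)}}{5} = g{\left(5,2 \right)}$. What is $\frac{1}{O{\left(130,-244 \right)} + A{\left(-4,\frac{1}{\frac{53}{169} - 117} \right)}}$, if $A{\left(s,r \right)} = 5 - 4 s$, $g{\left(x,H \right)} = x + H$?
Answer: $\frac{1}{56} \approx 0.017857$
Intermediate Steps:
$g{\left(x,H \right)} = H + x$
$O{\left(T,Q \right)} = 35$ ($O{\left(T,Q \right)} = 5 \left(2 + 5\right) = 5 \cdot 7 = 35$)
$\frac{1}{O{\left(130,-244 \right)} + A{\left(-4,\frac{1}{\frac{53}{169} - 117} \right)}} = \frac{1}{35 + \left(5 - -16\right)} = \frac{1}{35 + \left(5 + 16\right)} = \frac{1}{35 + 21} = \frac{1}{56}$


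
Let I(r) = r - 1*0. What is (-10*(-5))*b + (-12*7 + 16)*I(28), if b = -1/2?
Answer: -1929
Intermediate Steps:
I(r) = r (I(r) = r + 0 = r)
b = -1/2 (b = -1*1/2 = -1/2 ≈ -0.50000)
(-10*(-5))*b + (-12*7 + 16)*I(28) = -10*(-5)*(-1/2) + (-12*7 + 16)*28 = 50*(-1/2) + (-84 + 16)*28 = -25 - 68*28 = -25 - 1904 = -1929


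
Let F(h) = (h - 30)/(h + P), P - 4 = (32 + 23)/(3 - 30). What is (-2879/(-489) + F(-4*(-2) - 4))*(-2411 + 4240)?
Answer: 219920789/78729 ≈ 2793.4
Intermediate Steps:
P = 53/27 (P = 4 + (32 + 23)/(3 - 30) = 4 + 55/(-27) = 4 + 55*(-1/27) = 4 - 55/27 = 53/27 ≈ 1.9630)
F(h) = (-30 + h)/(53/27 + h) (F(h) = (h - 30)/(h + 53/27) = (-30 + h)/(53/27 + h))
(-2879/(-489) + F(-4*(-2) - 4))*(-2411 + 4240) = (-2879/(-489) + 27*(-30 + (-4*(-2) - 4))/(53 + 27*(-4*(-2) - 4)))*(-2411 + 4240) = (-2879*(-1/489) + 27*(-30 + (8 - 4))/(53 + 27*(8 - 4)))*1829 = (2879/489 + 27*(-30 + 4)/(53 + 27*4))*1829 = (2879/489 + 27*(-26)/(53 + 108))*1829 = (2879/489 + 27*(-26)/161)*1829 = (2879/489 + 27*(1/161)*(-26))*1829 = (2879/489 - 702/161)*1829 = (120241/78729)*1829 = 219920789/78729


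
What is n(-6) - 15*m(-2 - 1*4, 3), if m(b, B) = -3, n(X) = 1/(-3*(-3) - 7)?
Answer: 91/2 ≈ 45.500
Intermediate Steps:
n(X) = ½ (n(X) = 1/(9 - 7) = 1/2 = ½)
n(-6) - 15*m(-2 - 1*4, 3) = ½ - 15*(-3) = ½ + 45 = 91/2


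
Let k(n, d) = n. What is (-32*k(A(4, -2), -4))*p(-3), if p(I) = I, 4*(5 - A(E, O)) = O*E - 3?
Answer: 744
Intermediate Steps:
A(E, O) = 23/4 - E*O/4 (A(E, O) = 5 - (O*E - 3)/4 = 5 - (E*O - 3)/4 = 5 - (-3 + E*O)/4 = 5 + (3/4 - E*O/4) = 23/4 - E*O/4)
(-32*k(A(4, -2), -4))*p(-3) = -32*(23/4 - 1/4*4*(-2))*(-3) = -32*(23/4 + 2)*(-3) = -32*31/4*(-3) = -248*(-3) = 744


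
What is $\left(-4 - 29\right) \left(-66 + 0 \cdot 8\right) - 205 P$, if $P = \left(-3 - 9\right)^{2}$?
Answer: $-27342$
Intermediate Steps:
$P = 144$ ($P = \left(-12\right)^{2} = 144$)
$\left(-4 - 29\right) \left(-66 + 0 \cdot 8\right) - 205 P = \left(-4 - 29\right) \left(-66 + 0 \cdot 8\right) - 29520 = - 33 \left(-66 + 0\right) - 29520 = \left(-33\right) \left(-66\right) - 29520 = 2178 - 29520 = -27342$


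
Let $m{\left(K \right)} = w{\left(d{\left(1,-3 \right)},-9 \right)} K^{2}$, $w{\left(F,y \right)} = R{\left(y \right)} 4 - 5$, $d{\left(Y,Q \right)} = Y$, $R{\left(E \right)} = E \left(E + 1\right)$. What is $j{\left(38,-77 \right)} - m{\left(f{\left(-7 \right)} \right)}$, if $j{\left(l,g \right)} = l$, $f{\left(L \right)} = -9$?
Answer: $-22885$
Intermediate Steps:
$R{\left(E \right)} = E \left(1 + E\right)$
$w{\left(F,y \right)} = -5 + 4 y \left(1 + y\right)$ ($w{\left(F,y \right)} = y \left(1 + y\right) 4 - 5 = 4 y \left(1 + y\right) - 5 = -5 + 4 y \left(1 + y\right)$)
$m{\left(K \right)} = 283 K^{2}$ ($m{\left(K \right)} = \left(-5 + 4 \left(-9\right) \left(1 - 9\right)\right) K^{2} = \left(-5 + 4 \left(-9\right) \left(-8\right)\right) K^{2} = \left(-5 + 288\right) K^{2} = 283 K^{2}$)
$j{\left(38,-77 \right)} - m{\left(f{\left(-7 \right)} \right)} = 38 - 283 \left(-9\right)^{2} = 38 - 283 \cdot 81 = 38 - 22923 = -22885$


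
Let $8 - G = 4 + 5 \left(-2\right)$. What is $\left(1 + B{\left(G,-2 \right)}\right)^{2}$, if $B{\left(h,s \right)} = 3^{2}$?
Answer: $100$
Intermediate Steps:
$G = 14$ ($G = 8 - \left(4 + 5 \left(-2\right)\right) = 8 - \left(4 - 10\right) = 8 - -6 = 8 + 6 = 14$)
$B{\left(h,s \right)} = 9$
$\left(1 + B{\left(G,-2 \right)}\right)^{2} = \left(1 + 9\right)^{2} = 10^{2} = 100$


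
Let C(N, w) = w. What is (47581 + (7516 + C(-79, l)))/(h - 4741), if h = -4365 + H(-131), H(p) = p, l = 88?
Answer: -18395/3079 ≈ -5.9743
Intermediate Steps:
h = -4496 (h = -4365 - 131 = -4496)
(47581 + (7516 + C(-79, l)))/(h - 4741) = (47581 + (7516 + 88))/(-4496 - 4741) = (47581 + 7604)/(-9237) = 55185*(-1/9237) = -18395/3079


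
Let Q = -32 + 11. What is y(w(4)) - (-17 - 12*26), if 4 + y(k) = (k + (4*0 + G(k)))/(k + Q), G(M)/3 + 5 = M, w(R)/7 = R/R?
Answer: 4537/14 ≈ 324.07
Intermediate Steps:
w(R) = 7 (w(R) = 7*(R/R) = 7*1 = 7)
G(M) = -15 + 3*M
Q = -21
y(k) = -4 + (-15 + 4*k)/(-21 + k) (y(k) = -4 + (k + (4*0 + (-15 + 3*k)))/(k - 21) = -4 + (k + (0 + (-15 + 3*k)))/(-21 + k) = -4 + (k + (-15 + 3*k))/(-21 + k) = -4 + (-15 + 4*k)/(-21 + k))
y(w(4)) - (-17 - 12*26) = 69/(-21 + 7) - (-17 - 12*26) = 69/(-14) - (-17 - 312) = 69*(-1/14) - 1*(-329) = -69/14 + 329 = 4537/14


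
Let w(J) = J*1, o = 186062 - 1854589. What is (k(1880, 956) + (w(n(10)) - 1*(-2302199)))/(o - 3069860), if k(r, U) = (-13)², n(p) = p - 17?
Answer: -2302361/4738387 ≈ -0.48590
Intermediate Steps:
n(p) = -17 + p
k(r, U) = 169
o = -1668527
w(J) = J
(k(1880, 956) + (w(n(10)) - 1*(-2302199)))/(o - 3069860) = (169 + ((-17 + 10) - 1*(-2302199)))/(-1668527 - 3069860) = (169 + (-7 + 2302199))/(-4738387) = (169 + 2302192)*(-1/4738387) = 2302361*(-1/4738387) = -2302361/4738387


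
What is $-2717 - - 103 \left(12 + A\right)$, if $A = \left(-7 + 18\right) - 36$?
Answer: $-4056$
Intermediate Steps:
$A = -25$ ($A = 11 - 36 = -25$)
$-2717 - - 103 \left(12 + A\right) = -2717 - - 103 \left(12 - 25\right) = -2717 - \left(-103\right) \left(-13\right) = -2717 - 1339 = -4056$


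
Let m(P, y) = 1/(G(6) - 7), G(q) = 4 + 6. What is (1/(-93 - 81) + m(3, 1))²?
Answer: 361/3364 ≈ 0.10731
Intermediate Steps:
G(q) = 10
m(P, y) = ⅓ (m(P, y) = 1/(10 - 7) = 1/3 = ⅓)
(1/(-93 - 81) + m(3, 1))² = (1/(-93 - 81) + ⅓)² = (1/(-174) + ⅓)² = (-1/174 + ⅓)² = (19/58)² = 361/3364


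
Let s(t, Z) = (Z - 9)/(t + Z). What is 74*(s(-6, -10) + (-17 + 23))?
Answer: 4255/8 ≈ 531.88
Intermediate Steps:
s(t, Z) = (-9 + Z)/(Z + t)
74*(s(-6, -10) + (-17 + 23)) = 74*((-9 - 10)/(-10 - 6) + (-17 + 23)) = 74*(-19/(-16) + 6) = 74*(-1/16*(-19) + 6) = 74*(19/16 + 6) = 74*(115/16) = 4255/8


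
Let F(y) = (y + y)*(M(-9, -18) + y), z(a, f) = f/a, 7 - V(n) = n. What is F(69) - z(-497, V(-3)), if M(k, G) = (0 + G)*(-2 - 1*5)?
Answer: 13374280/497 ≈ 26910.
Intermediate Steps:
V(n) = 7 - n
M(k, G) = -7*G (M(k, G) = G*(-2 - 5) = G*(-7) = -7*G)
F(y) = 2*y*(126 + y) (F(y) = (y + y)*(-7*(-18) + y) = (2*y)*(126 + y) = 2*y*(126 + y))
F(69) - z(-497, V(-3)) = 2*69*(126 + 69) - (7 - 1*(-3))/(-497) = 2*69*195 - (7 + 3)*(-1)/497 = 26910 - 10*(-1)/497 = 26910 - 1*(-10/497) = 26910 + 10/497 = 13374280/497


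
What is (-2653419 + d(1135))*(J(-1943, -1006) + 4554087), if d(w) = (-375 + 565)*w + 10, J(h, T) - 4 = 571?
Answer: -11103168282458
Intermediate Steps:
J(h, T) = 575 (J(h, T) = 4 + 571 = 575)
d(w) = 10 + 190*w (d(w) = 190*w + 10 = 10 + 190*w)
(-2653419 + d(1135))*(J(-1943, -1006) + 4554087) = (-2653419 + (10 + 190*1135))*(575 + 4554087) = (-2653419 + (10 + 215650))*4554662 = (-2653419 + 215660)*4554662 = -2437759*4554662 = -11103168282458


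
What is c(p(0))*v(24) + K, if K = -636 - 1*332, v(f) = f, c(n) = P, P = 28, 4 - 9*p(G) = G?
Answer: -296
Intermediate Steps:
p(G) = 4/9 - G/9
c(n) = 28
K = -968 (K = -636 - 332 = -968)
c(p(0))*v(24) + K = 28*24 - 968 = 672 - 968 = -296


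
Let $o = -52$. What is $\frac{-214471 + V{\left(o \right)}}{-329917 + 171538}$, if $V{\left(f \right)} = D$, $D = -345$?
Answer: $\frac{214816}{158379} \approx 1.3563$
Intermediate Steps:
$V{\left(f \right)} = -345$
$\frac{-214471 + V{\left(o \right)}}{-329917 + 171538} = \frac{-214471 - 345}{-329917 + 171538} = - \frac{214816}{-158379} = \left(-214816\right) \left(- \frac{1}{158379}\right) = \frac{214816}{158379}$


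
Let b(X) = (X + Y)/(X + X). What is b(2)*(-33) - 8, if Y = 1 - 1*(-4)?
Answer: -263/4 ≈ -65.750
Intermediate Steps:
Y = 5 (Y = 1 + 4 = 5)
b(X) = (5 + X)/(2*X) (b(X) = (X + 5)/(X + X) = (5 + X)/((2*X)) = (5 + X)*(1/(2*X)) = (5 + X)/(2*X))
b(2)*(-33) - 8 = ((1/2)*(5 + 2)/2)*(-33) - 8 = ((1/2)*(1/2)*7)*(-33) - 8 = (7/4)*(-33) - 8 = -231/4 - 8 = -263/4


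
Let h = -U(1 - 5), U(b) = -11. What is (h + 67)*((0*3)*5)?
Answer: 0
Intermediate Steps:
h = 11 (h = -1*(-11) = 11)
(h + 67)*((0*3)*5) = (11 + 67)*((0*3)*5) = 78*(0*5) = 78*0 = 0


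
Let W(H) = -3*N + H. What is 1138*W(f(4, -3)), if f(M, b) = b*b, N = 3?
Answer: 0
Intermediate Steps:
f(M, b) = b**2
W(H) = -9 + H (W(H) = -3*3 + H = -9 + H)
1138*W(f(4, -3)) = 1138*(-9 + (-3)**2) = 1138*(-9 + 9) = 1138*0 = 0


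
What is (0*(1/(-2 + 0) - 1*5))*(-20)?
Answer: 0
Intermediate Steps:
(0*(1/(-2 + 0) - 1*5))*(-20) = (0*(1/(-2) - 5))*(-20) = (0*(-½ - 5))*(-20) = (0*(-11/2))*(-20) = 0*(-20) = 0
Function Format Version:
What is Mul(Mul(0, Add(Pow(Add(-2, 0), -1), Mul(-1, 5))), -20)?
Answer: 0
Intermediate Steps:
Mul(Mul(0, Add(Pow(Add(-2, 0), -1), Mul(-1, 5))), -20) = Mul(Mul(0, Add(Pow(-2, -1), -5)), -20) = Mul(Mul(0, Add(Rational(-1, 2), -5)), -20) = Mul(Mul(0, Rational(-11, 2)), -20) = Mul(0, -20) = 0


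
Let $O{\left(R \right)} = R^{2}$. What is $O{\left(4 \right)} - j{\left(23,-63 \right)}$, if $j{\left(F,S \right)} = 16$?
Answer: $0$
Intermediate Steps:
$O{\left(4 \right)} - j{\left(23,-63 \right)} = 4^{2} - 16 = 16 - 16 = 0$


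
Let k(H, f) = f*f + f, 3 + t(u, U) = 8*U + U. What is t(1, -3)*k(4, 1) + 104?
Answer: 44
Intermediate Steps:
t(u, U) = -3 + 9*U (t(u, U) = -3 + (8*U + U) = -3 + 9*U)
k(H, f) = f + f² (k(H, f) = f² + f = f + f²)
t(1, -3)*k(4, 1) + 104 = (-3 + 9*(-3))*(1*(1 + 1)) + 104 = (-3 - 27)*(1*2) + 104 = -30*2 + 104 = -60 + 104 = 44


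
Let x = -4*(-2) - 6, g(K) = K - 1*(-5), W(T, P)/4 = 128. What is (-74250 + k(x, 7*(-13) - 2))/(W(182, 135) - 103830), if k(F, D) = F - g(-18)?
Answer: 74235/103318 ≈ 0.71851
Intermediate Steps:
W(T, P) = 512 (W(T, P) = 4*128 = 512)
g(K) = 5 + K (g(K) = K + 5 = 5 + K)
x = 2 (x = 8 - 6 = 2)
k(F, D) = 13 + F (k(F, D) = F - (5 - 18) = F - 1*(-13) = F + 13 = 13 + F)
(-74250 + k(x, 7*(-13) - 2))/(W(182, 135) - 103830) = (-74250 + (13 + 2))/(512 - 103830) = (-74250 + 15)/(-103318) = -74235*(-1/103318) = 74235/103318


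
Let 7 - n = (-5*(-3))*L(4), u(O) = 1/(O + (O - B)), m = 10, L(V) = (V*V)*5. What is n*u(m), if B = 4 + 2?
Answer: -1193/14 ≈ -85.214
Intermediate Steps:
L(V) = 5*V² (L(V) = V²*5 = 5*V²)
B = 6
u(O) = 1/(-6 + 2*O) (u(O) = 1/(O + (O - 1*6)) = 1/(O + (O - 6)) = 1/(O + (-6 + O)) = 1/(-6 + 2*O))
n = -1193 (n = 7 - (-5*(-3))*5*4² = 7 - 15*5*16 = 7 - 15*80 = 7 - 1*1200 = 7 - 1200 = -1193)
n*u(m) = -1193/(2*(-3 + 10)) = -1193/(2*7) = -1193*1/14 = -1193/14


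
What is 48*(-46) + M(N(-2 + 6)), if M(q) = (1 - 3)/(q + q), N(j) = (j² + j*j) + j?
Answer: -79489/36 ≈ -2208.0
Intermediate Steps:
N(j) = j + 2*j² (N(j) = (j² + j²) + j = 2*j² + j = j + 2*j²)
M(q) = -1/q (M(q) = -2*1/(2*q) = -1/q)
48*(-46) + M(N(-2 + 6)) = 48*(-46) - 1/((-2 + 6)*(1 + 2*(-2 + 6))) = -2208 - 1/(4*(1 + 2*4)) = -2208 - 1/(4*(1 + 8)) = -2208 - 1/(4*9) = -2208 - 1/36 = -79489/36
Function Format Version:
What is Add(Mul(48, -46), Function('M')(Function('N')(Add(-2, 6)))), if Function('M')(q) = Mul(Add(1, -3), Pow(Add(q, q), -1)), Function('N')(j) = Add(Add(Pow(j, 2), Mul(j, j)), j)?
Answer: Rational(-79489, 36) ≈ -2208.0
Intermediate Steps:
Function('N')(j) = Add(j, Mul(2, Pow(j, 2))) (Function('N')(j) = Add(Add(Pow(j, 2), Pow(j, 2)), j) = Add(Mul(2, Pow(j, 2)), j) = Add(j, Mul(2, Pow(j, 2))))
Function('M')(q) = Mul(-1, Pow(q, -1)) (Function('M')(q) = Mul(-2, Pow(Mul(2, q), -1)) = Mul(-2, Mul(Rational(1, 2), Pow(q, -1))) = Mul(-1, Pow(q, -1)))
Add(Mul(48, -46), Function('M')(Function('N')(Add(-2, 6)))) = Add(Mul(48, -46), Mul(-1, Pow(Mul(Add(-2, 6), Add(1, Mul(2, Add(-2, 6)))), -1))) = Add(-2208, Mul(-1, Pow(Mul(4, Add(1, Mul(2, 4))), -1))) = Add(-2208, Mul(-1, Pow(Mul(4, Add(1, 8)), -1))) = Add(-2208, Mul(-1, Pow(Mul(4, 9), -1))) = Add(-2208, Mul(-1, Pow(36, -1))) = Add(-2208, Mul(-1, Rational(1, 36))) = Add(-2208, Rational(-1, 36)) = Rational(-79489, 36)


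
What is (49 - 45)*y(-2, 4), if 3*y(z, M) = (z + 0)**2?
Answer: 16/3 ≈ 5.3333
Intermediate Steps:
y(z, M) = z**2/3 (y(z, M) = (z + 0)**2/3 = z**2/3)
(49 - 45)*y(-2, 4) = (49 - 45)*((1/3)*(-2)**2) = 4*((1/3)*4) = 4*(4/3) = 16/3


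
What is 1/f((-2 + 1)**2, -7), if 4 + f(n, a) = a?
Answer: -1/11 ≈ -0.090909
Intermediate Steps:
f(n, a) = -4 + a
1/f((-2 + 1)**2, -7) = 1/(-4 - 7) = 1/(-11) = -1/11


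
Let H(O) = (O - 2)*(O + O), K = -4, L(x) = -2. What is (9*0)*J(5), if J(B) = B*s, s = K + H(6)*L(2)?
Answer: 0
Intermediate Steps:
H(O) = 2*O*(-2 + O) (H(O) = (-2 + O)*(2*O) = 2*O*(-2 + O))
s = -100 (s = -4 + (2*6*(-2 + 6))*(-2) = -4 + (2*6*4)*(-2) = -4 + 48*(-2) = -4 - 96 = -100)
J(B) = -100*B (J(B) = B*(-100) = -100*B)
(9*0)*J(5) = (9*0)*(-100*5) = 0*(-500) = 0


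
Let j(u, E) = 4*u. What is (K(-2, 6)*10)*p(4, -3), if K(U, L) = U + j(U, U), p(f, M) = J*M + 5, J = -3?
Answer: -1400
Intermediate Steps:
p(f, M) = 5 - 3*M (p(f, M) = -3*M + 5 = 5 - 3*M)
K(U, L) = 5*U (K(U, L) = U + 4*U = 5*U)
(K(-2, 6)*10)*p(4, -3) = ((5*(-2))*10)*(5 - 3*(-3)) = (-10*10)*(5 + 9) = -100*14 = -1400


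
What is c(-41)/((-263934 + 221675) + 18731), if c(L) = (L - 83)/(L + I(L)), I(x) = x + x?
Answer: -31/723486 ≈ -4.2848e-5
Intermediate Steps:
I(x) = 2*x
c(L) = (-83 + L)/(3*L) (c(L) = (L - 83)/(L + 2*L) = (-83 + L)/((3*L)) = (-83 + L)*(1/(3*L)) = (-83 + L)/(3*L))
c(-41)/((-263934 + 221675) + 18731) = ((⅓)*(-83 - 41)/(-41))/((-263934 + 221675) + 18731) = ((⅓)*(-1/41)*(-124))/(-42259 + 18731) = (124/123)/(-23528) = (124/123)*(-1/23528) = -31/723486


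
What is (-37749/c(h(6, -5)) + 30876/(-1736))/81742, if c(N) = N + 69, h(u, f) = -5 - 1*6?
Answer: -67866/8296813 ≈ -0.0081798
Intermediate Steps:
h(u, f) = -11 (h(u, f) = -5 - 6 = -11)
c(N) = 69 + N
(-37749/c(h(6, -5)) + 30876/(-1736))/81742 = (-37749/(69 - 11) + 30876/(-1736))/81742 = (-37749/58 + 30876*(-1/1736))*(1/81742) = (-37749*1/58 - 249/14)*(1/81742) = (-37749/58 - 249/14)*(1/81742) = -135732/203*1/81742 = -67866/8296813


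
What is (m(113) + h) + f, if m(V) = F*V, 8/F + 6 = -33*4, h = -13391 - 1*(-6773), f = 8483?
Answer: 128233/69 ≈ 1858.4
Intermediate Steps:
h = -6618 (h = -13391 + 6773 = -6618)
F = -4/69 (F = 8/(-6 - 33*4) = 8/(-6 - 132) = 8/(-138) = 8*(-1/138) = -4/69 ≈ -0.057971)
m(V) = -4*V/69
(m(113) + h) + f = (-4/69*113 - 6618) + 8483 = (-452/69 - 6618) + 8483 = -457094/69 + 8483 = 128233/69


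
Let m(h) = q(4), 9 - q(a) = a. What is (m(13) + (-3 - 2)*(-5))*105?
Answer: 3150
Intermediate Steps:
q(a) = 9 - a
m(h) = 5 (m(h) = 9 - 1*4 = 9 - 4 = 5)
(m(13) + (-3 - 2)*(-5))*105 = (5 + (-3 - 2)*(-5))*105 = (5 - 5*(-5))*105 = (5 + 25)*105 = 30*105 = 3150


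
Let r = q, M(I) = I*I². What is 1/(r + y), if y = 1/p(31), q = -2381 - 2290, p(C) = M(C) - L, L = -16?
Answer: -29807/139228496 ≈ -0.00021409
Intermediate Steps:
M(I) = I³
p(C) = 16 + C³ (p(C) = C³ - 1*(-16) = C³ + 16 = 16 + C³)
q = -4671
y = 1/29807 (y = 1/(16 + 31³) = 1/(16 + 29791) = 1/29807 ≈ 3.3549e-5)
r = -4671
1/(r + y) = 1/(-4671 + 1/29807) = 1/(-139228496/29807) = -29807/139228496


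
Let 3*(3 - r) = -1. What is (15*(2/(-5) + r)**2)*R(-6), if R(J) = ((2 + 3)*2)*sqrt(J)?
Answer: 3872*I*sqrt(6)/3 ≈ 3161.5*I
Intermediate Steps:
r = 10/3 (r = 3 - 1/3*(-1) = 3 + 1/3 = 10/3 ≈ 3.3333)
R(J) = 10*sqrt(J) (R(J) = (5*2)*sqrt(J) = 10*sqrt(J))
(15*(2/(-5) + r)**2)*R(-6) = (15*(2/(-5) + 10/3)**2)*(10*sqrt(-6)) = (15*(2*(-1/5) + 10/3)**2)*(10*(I*sqrt(6))) = (15*(-2/5 + 10/3)**2)*(10*I*sqrt(6)) = (15*(44/15)**2)*(10*I*sqrt(6)) = (15*(1936/225))*(10*I*sqrt(6)) = 1936*(10*I*sqrt(6))/15 = 3872*I*sqrt(6)/3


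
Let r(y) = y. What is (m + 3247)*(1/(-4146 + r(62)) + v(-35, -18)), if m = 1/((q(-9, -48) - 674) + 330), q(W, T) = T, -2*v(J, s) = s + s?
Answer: 93566491553/1600928 ≈ 58445.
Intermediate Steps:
v(J, s) = -s (v(J, s) = -(s + s)/2 = -s)
m = -1/392 (m = 1/((-48 - 674) + 330) = 1/(-722 + 330) = 1/(-392) = -1/392 ≈ -0.0025510)
(m + 3247)*(1/(-4146 + r(62)) + v(-35, -18)) = (-1/392 + 3247)*(1/(-4146 + 62) - 1*(-18)) = 1272823*(1/(-4084) + 18)/392 = 1272823*(-1/4084 + 18)/392 = (1272823/392)*(73511/4084) = 93566491553/1600928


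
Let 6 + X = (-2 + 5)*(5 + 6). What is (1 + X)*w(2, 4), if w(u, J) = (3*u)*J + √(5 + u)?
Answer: 672 + 28*√7 ≈ 746.08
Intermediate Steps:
X = 27 (X = -6 + (-2 + 5)*(5 + 6) = -6 + 3*11 = -6 + 33 = 27)
w(u, J) = √(5 + u) + 3*J*u (w(u, J) = 3*J*u + √(5 + u) = √(5 + u) + 3*J*u)
(1 + X)*w(2, 4) = (1 + 27)*(√(5 + 2) + 3*4*2) = 28*(√7 + 24) = 28*(24 + √7) = 672 + 28*√7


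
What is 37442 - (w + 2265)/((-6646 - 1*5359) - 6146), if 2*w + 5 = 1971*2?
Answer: 1359227951/36302 ≈ 37442.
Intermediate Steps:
w = 3937/2 (w = -5/2 + (1971*2)/2 = -5/2 + (½)*3942 = -5/2 + 1971 = 3937/2 ≈ 1968.5)
37442 - (w + 2265)/((-6646 - 1*5359) - 6146) = 37442 - (3937/2 + 2265)/((-6646 - 1*5359) - 6146) = 37442 - 8467/(2*((-6646 - 5359) - 6146)) = 37442 - 8467/(2*(-12005 - 6146)) = 37442 - 8467/(2*(-18151)) = 37442 - 8467*(-1)/(2*18151) = 37442 - 1*(-8467/36302) = 37442 + 8467/36302 = 1359227951/36302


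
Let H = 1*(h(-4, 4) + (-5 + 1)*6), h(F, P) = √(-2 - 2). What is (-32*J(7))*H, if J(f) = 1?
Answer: 768 - 64*I ≈ 768.0 - 64.0*I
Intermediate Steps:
h(F, P) = 2*I (h(F, P) = √(-4) = 2*I)
H = -24 + 2*I (H = 1*(2*I + (-5 + 1)*6) = 1*(2*I - 4*6) = 1*(2*I - 24) = 1*(-24 + 2*I) = -24 + 2*I ≈ -24.0 + 2.0*I)
(-32*J(7))*H = (-32*1)*(-24 + 2*I) = -32*(-24 + 2*I) = 768 - 64*I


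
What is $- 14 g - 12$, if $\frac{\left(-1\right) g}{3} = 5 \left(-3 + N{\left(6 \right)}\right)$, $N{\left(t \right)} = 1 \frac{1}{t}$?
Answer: $-607$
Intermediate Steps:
$N{\left(t \right)} = \frac{1}{t}$
$g = \frac{85}{2}$ ($g = - 3 \cdot 5 \left(-3 + \frac{1}{6}\right) = - 3 \cdot 5 \left(- \frac{17}{6}\right) = \left(-3\right) \left(- \frac{85}{6}\right) = \frac{85}{2} \approx 42.5$)
$- 14 g - 12 = \left(-14\right) \frac{85}{2} - 12 = -595 - 12 = -607$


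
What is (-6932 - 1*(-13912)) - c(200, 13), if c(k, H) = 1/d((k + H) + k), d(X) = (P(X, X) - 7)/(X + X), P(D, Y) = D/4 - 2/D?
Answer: 1108434508/158997 ≈ 6971.4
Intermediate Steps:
P(D, Y) = -2/D + D/4 (P(D, Y) = D*(¼) - 2/D = D/4 - 2/D = -2/D + D/4)
d(X) = (-7 - 2/X + X/4)/(2*X) (d(X) = ((-2/X + X/4) - 7)/(X + X) = (-7 - 2/X + X/4)/((2*X)) = (-7 - 2/X + X/4)*(1/(2*X)) = (-7 - 2/X + X/4)/(2*X))
c(k, H) = 8*(H + 2*k)²/(-8 - (H + 2*k)*(28 - H - 2*k)) (c(k, H) = 1/((-8 - ((k + H) + k)*(28 - ((k + H) + k)))/(8*((k + H) + k)²)) = 1/((-8 - ((H + k) + k)*(28 - ((H + k) + k)))/(8*((H + k) + k)²)) = 1/((-8 - (H + 2*k)*(28 - (H + 2*k)))/(8*(H + 2*k)²)) = 1/((-8 - (H + 2*k)*(28 + (-H - 2*k)))/(8*(H + 2*k)²)) = 1/((-8 - (H + 2*k)*(28 - H - 2*k))/(8*(H + 2*k)²)) = 8*(H + 2*k)²/(-8 - (H + 2*k)*(28 - H - 2*k)))
(-6932 - 1*(-13912)) - c(200, 13) = (-6932 - 1*(-13912)) - (-8)*(13 + 2*200)²/(8 - (13 + 2*200)*(-28 + 13 + 2*200)) = (-6932 + 13912) - (-8)*(13 + 400)²/(8 - (13 + 400)*(-28 + 13 + 400)) = 6980 - (-8)*413²/(8 - 1*413*385) = 6980 - (-8)*170569/(8 - 159005) = 6980 - (-8)*170569/(-158997) = 6980 - (-8)*(-1)*170569/158997 = 6980 - 1*1364552/158997 = 6980 - 1364552/158997 = 1108434508/158997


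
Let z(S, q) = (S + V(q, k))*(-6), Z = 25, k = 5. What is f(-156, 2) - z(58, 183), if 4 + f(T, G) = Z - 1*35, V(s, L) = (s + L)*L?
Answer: 5974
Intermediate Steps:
V(s, L) = L*(L + s) (V(s, L) = (L + s)*L = L*(L + s))
z(S, q) = -150 - 30*q - 6*S (z(S, q) = (S + 5*(5 + q))*(-6) = (S + (25 + 5*q))*(-6) = (25 + S + 5*q)*(-6) = -150 - 30*q - 6*S)
f(T, G) = -14 (f(T, G) = -4 + (25 - 1*35) = -4 + (25 - 35) = -4 - 10 = -14)
f(-156, 2) - z(58, 183) = -14 - (-150 - 30*183 - 6*58) = -14 - (-150 - 5490 - 348) = -14 - 1*(-5988) = -14 + 5988 = 5974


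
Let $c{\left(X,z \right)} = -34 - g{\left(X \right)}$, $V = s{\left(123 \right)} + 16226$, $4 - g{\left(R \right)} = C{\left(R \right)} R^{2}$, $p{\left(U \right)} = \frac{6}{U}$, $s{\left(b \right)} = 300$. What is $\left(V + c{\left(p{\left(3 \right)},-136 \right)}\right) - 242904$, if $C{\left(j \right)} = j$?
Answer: $-226408$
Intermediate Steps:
$g{\left(R \right)} = 4 - R^{3}$ ($g{\left(R \right)} = 4 - R R^{2} = 4 - R^{3}$)
$V = 16526$ ($V = 300 + 16226 = 16526$)
$c{\left(X,z \right)} = -38 + X^{3}$ ($c{\left(X,z \right)} = -34 - \left(4 - X^{3}\right) = -34 + \left(-4 + X^{3}\right) = -38 + X^{3}$)
$\left(V + c{\left(p{\left(3 \right)},-136 \right)}\right) - 242904 = \left(16526 - \left(38 - \left(\frac{6}{3}\right)^{3}\right)\right) - 242904 = \left(16526 - \left(38 - \left(6 \cdot \frac{1}{3}\right)^{3}\right)\right) - 242904 = \left(16526 - \left(38 - 2^{3}\right)\right) - 242904 = \left(16526 + \left(-38 + 8\right)\right) - 242904 = \left(16526 - 30\right) - 242904 = 16496 - 242904 = -226408$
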